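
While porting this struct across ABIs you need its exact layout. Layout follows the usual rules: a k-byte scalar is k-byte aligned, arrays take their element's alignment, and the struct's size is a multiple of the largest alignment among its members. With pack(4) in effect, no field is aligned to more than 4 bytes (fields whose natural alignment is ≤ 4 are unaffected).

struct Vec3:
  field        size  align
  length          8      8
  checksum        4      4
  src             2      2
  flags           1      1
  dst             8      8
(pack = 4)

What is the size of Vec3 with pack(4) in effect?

@0: length [8B, align 4] → 8
@8: checksum [4B, align 4] → 12
@12: src [2B, align 2] → 14
@14: flags [1B, align 1] → 15
+1 pad (align 4)
@16: dst [8B, align 4] → 24
size 24, align 4

24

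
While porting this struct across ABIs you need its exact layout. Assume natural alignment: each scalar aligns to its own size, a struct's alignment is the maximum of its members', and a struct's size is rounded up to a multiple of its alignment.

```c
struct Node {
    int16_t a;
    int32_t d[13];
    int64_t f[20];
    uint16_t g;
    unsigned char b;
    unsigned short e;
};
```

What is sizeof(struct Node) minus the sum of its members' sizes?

5

@0: a [2B, align 2] → 2
+2 pad (align 4)
@4: d [52B, align 4] → 56
@56: f [160B, align 8] → 216
@216: g [2B, align 2] → 218
@218: b [1B, align 1] → 219
+1 pad (align 2)
@220: e [2B, align 2] → 222
+2 tail pad (align 8)
size 224, align 8
data bytes 219, size 224 → padding 5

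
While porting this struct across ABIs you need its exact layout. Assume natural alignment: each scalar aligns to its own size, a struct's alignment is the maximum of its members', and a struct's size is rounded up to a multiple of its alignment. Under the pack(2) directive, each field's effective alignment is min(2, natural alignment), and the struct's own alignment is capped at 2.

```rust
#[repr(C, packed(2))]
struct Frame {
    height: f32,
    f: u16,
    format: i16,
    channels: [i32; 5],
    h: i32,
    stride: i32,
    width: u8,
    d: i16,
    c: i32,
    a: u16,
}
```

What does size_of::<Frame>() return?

46

@0: height [4B, align 2] → 4
@4: f [2B, align 2] → 6
@6: format [2B, align 2] → 8
@8: channels [20B, align 2] → 28
@28: h [4B, align 2] → 32
@32: stride [4B, align 2] → 36
@36: width [1B, align 1] → 37
+1 pad (align 2)
@38: d [2B, align 2] → 40
@40: c [4B, align 2] → 44
@44: a [2B, align 2] → 46
size 46, align 2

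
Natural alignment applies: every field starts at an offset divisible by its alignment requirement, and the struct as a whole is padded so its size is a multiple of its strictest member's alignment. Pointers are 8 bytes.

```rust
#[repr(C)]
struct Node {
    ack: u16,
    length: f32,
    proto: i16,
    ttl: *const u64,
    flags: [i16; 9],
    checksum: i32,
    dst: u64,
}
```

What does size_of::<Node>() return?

56

@0: ack [2B, align 2] → 2
+2 pad (align 4)
@4: length [4B, align 4] → 8
@8: proto [2B, align 2] → 10
+6 pad (align 8)
@16: ttl [8B, align 8] → 24
@24: flags [18B, align 2] → 42
+2 pad (align 4)
@44: checksum [4B, align 4] → 48
@48: dst [8B, align 8] → 56
size 56, align 8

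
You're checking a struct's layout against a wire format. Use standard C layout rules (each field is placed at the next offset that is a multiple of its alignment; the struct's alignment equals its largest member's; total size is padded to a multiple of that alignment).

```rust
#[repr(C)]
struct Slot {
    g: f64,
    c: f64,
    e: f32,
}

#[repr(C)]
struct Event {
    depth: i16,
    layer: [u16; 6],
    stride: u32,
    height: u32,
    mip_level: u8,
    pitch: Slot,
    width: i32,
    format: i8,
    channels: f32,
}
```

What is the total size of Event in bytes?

72 bytes

Slot: 0..8  g  (8B, 8-aligned); 8..16  c  (8B, 8-aligned); 16..20  e  (4B, 4-aligned); 20..24  -- tail padding (4B); sizeof = 24, alignof = 8
0..2  depth  (2B, 2-aligned)
2..14  layer  (12B, 2-aligned)
14..16  -- padding (2B)
16..20  stride  (4B, 4-aligned)
20..24  height  (4B, 4-aligned)
24..25  mip_level  (1B, 1-aligned)
25..32  -- padding (7B)
32..56  pitch  (24B, 8-aligned)
56..60  width  (4B, 4-aligned)
60..61  format  (1B, 1-aligned)
61..64  -- padding (3B)
64..68  channels  (4B, 4-aligned)
68..72  -- tail padding (4B)
sizeof = 72, alignof = 8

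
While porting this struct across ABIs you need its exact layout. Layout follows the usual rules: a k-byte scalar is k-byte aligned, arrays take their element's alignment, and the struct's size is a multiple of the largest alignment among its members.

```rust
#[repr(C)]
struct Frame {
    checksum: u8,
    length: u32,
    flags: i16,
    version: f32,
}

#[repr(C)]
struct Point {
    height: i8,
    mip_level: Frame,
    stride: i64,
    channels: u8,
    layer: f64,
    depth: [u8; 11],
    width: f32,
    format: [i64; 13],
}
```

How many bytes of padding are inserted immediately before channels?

Frame: @0: checksum [1B, align 1] → 1; +3 pad (align 4); @4: length [4B, align 4] → 8; @8: flags [2B, align 2] → 10; +2 pad (align 4); @12: version [4B, align 4] → 16; size 16, align 4
@0: height [1B, align 1] → 1
+3 pad (align 4)
@4: mip_level [16B, align 4] → 20
+4 pad (align 8)
@24: stride [8B, align 8] → 32
@32: channels [1B, align 1] → 33

0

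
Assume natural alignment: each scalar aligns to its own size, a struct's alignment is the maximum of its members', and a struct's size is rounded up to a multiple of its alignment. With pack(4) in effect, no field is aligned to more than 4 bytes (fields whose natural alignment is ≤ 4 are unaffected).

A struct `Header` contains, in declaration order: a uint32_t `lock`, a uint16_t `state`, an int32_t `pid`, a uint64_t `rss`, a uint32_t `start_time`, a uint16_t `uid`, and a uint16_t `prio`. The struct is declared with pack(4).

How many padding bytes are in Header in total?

@0: lock [4B, align 4] → 4
@4: state [2B, align 2] → 6
+2 pad (align 4)
@8: pid [4B, align 4] → 12
@12: rss [8B, align 4] → 20
@20: start_time [4B, align 4] → 24
@24: uid [2B, align 2] → 26
@26: prio [2B, align 2] → 28
size 28, align 4
data bytes 26, size 28 → padding 2

2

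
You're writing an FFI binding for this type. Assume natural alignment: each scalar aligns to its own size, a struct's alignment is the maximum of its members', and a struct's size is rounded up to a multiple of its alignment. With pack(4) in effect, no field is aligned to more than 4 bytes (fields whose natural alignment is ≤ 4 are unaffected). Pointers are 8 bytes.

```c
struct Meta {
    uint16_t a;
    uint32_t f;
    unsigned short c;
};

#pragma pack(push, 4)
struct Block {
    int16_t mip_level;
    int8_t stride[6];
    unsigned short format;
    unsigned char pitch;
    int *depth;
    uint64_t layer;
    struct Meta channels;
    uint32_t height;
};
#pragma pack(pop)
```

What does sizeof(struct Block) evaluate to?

Meta: a at 0 (size 2, align 2) → ends 2; pad 2 to align 4 for f; f at 4 (size 4, align 4) → ends 8; c at 8 (size 2, align 2) → ends 10; tail pad 2 to reach multiple of 4; total 12 bytes, alignment 4
mip_level at 0 (size 2, align 2) → ends 2
stride at 2 (size 6, align 1) → ends 8
format at 8 (size 2, align 2) → ends 10
pitch at 10 (size 1, align 1) → ends 11
pad 1 to align 4 for depth
depth at 12 (size 8, align 4) → ends 20
layer at 20 (size 8, align 4) → ends 28
channels at 28 (size 12, align 4) → ends 40
height at 40 (size 4, align 4) → ends 44
total 44 bytes, alignment 4

44 bytes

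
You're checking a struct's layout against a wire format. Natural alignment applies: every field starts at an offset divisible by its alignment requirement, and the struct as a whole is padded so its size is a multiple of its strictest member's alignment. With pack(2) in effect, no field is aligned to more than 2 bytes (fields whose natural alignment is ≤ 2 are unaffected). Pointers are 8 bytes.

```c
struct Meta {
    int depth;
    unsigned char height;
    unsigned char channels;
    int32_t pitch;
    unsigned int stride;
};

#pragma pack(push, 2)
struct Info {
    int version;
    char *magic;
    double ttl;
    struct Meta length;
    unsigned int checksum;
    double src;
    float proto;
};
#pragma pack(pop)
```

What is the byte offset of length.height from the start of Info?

Meta: 0..4  depth  (4B, 4-aligned); 4..5  height  (1B, 1-aligned); 5..6  channels  (1B, 1-aligned); 6..8  -- padding (2B); 8..12  pitch  (4B, 4-aligned); 12..16  stride  (4B, 4-aligned); sizeof = 16, alignof = 4
0..4  version  (4B, 2-aligned)
4..12  magic  (8B, 2-aligned)
12..20  ttl  (8B, 2-aligned)
20..36  length  (16B, 2-aligned)
within Meta: height at 4
20 + 4 = 24

24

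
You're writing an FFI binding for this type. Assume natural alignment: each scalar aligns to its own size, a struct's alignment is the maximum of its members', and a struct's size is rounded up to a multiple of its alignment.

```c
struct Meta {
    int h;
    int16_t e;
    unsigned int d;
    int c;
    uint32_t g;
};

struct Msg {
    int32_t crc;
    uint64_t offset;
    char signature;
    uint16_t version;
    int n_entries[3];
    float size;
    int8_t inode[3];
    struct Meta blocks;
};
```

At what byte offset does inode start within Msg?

36

Meta: h at 0 (size 4, align 4) → ends 4; e at 4 (size 2, align 2) → ends 6; pad 2 to align 4 for d; d at 8 (size 4, align 4) → ends 12; c at 12 (size 4, align 4) → ends 16; g at 16 (size 4, align 4) → ends 20; total 20 bytes, alignment 4
crc at 0 (size 4, align 4) → ends 4
pad 4 to align 8 for offset
offset at 8 (size 8, align 8) → ends 16
signature at 16 (size 1, align 1) → ends 17
pad 1 to align 2 for version
version at 18 (size 2, align 2) → ends 20
n_entries at 20 (size 12, align 4) → ends 32
size at 32 (size 4, align 4) → ends 36
inode at 36 (size 3, align 1) → ends 39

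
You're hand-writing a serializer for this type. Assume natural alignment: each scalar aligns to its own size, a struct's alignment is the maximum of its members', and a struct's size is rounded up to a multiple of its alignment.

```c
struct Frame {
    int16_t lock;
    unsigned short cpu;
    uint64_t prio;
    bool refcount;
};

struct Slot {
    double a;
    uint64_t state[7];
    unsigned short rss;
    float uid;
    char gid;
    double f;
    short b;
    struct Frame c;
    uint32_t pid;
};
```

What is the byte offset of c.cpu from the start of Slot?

98

Frame: @0: lock [2B, align 2] → 2; @2: cpu [2B, align 2] → 4; +4 pad (align 8); @8: prio [8B, align 8] → 16; @16: refcount [1B, align 1] → 17; +7 tail pad (align 8); size 24, align 8
@0: a [8B, align 8] → 8
@8: state [56B, align 8] → 64
@64: rss [2B, align 2] → 66
+2 pad (align 4)
@68: uid [4B, align 4] → 72
@72: gid [1B, align 1] → 73
+7 pad (align 8)
@80: f [8B, align 8] → 88
@88: b [2B, align 2] → 90
+6 pad (align 8)
@96: c [24B, align 8] → 120
within Frame: cpu at 2
96 + 2 = 98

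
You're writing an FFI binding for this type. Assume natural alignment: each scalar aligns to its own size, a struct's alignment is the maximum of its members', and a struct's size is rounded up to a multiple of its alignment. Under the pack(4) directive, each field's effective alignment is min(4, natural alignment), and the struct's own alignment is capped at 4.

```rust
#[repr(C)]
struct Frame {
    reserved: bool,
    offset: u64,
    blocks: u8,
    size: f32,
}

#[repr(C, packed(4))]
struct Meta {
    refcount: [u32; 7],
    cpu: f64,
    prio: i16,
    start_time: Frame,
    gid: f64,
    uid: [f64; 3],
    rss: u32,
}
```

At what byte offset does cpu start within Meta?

28

Frame: @0: reserved [1B, align 1] → 1; +7 pad (align 8); @8: offset [8B, align 8] → 16; @16: blocks [1B, align 1] → 17; +3 pad (align 4); @20: size [4B, align 4] → 24; size 24, align 8
@0: refcount [28B, align 4] → 28
@28: cpu [8B, align 4] → 36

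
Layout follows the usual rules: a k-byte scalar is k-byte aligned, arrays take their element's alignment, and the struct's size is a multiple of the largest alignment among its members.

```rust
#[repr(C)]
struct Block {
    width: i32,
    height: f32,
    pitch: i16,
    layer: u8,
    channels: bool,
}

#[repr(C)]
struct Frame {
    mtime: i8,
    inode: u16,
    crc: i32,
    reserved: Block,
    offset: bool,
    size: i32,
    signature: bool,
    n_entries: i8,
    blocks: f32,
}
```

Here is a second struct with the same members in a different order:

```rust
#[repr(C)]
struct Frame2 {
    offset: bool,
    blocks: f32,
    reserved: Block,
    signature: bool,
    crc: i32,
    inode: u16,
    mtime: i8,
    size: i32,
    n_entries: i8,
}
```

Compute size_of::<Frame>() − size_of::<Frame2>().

Block: 0..4  width  (4B, 4-aligned); 4..8  height  (4B, 4-aligned); 8..10  pitch  (2B, 2-aligned); 10..11  layer  (1B, 1-aligned); 11..12  channels  (1B, 1-aligned); sizeof = 12, alignof = 4
0..1  mtime  (1B, 1-aligned)
1..2  -- padding (1B)
2..4  inode  (2B, 2-aligned)
4..8  crc  (4B, 4-aligned)
8..20  reserved  (12B, 4-aligned)
20..21  offset  (1B, 1-aligned)
21..24  -- padding (3B)
24..28  size  (4B, 4-aligned)
28..29  signature  (1B, 1-aligned)
29..30  n_entries  (1B, 1-aligned)
30..32  -- padding (2B)
32..36  blocks  (4B, 4-aligned)
sizeof = 36, alignof = 4
— Frame2 —
0..1  offset  (1B, 1-aligned)
1..4  -- padding (3B)
4..8  blocks  (4B, 4-aligned)
8..20  reserved  (12B, 4-aligned)
20..21  signature  (1B, 1-aligned)
21..24  -- padding (3B)
24..28  crc  (4B, 4-aligned)
28..30  inode  (2B, 2-aligned)
30..31  mtime  (1B, 1-aligned)
31..32  -- padding (1B)
32..36  size  (4B, 4-aligned)
36..37  n_entries  (1B, 1-aligned)
37..40  -- tail padding (3B)
sizeof = 40, alignof = 4
36 − 40 = -4

-4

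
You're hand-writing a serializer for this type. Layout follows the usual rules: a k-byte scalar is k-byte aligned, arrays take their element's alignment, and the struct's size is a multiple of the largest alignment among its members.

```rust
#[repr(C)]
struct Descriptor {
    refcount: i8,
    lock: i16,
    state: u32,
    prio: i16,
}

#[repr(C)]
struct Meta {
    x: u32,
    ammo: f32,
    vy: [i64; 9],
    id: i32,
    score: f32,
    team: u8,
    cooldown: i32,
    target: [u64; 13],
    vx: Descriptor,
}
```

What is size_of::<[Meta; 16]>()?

Descriptor: 0..1  refcount  (1B, 1-aligned); 1..2  -- padding (1B); 2..4  lock  (2B, 2-aligned); 4..8  state  (4B, 4-aligned); 8..10  prio  (2B, 2-aligned); 10..12  -- tail padding (2B); sizeof = 12, alignof = 4
0..4  x  (4B, 4-aligned)
4..8  ammo  (4B, 4-aligned)
8..80  vy  (72B, 8-aligned)
80..84  id  (4B, 4-aligned)
84..88  score  (4B, 4-aligned)
88..89  team  (1B, 1-aligned)
89..92  -- padding (3B)
92..96  cooldown  (4B, 4-aligned)
96..200  target  (104B, 8-aligned)
200..212  vx  (12B, 4-aligned)
212..216  -- tail padding (4B)
sizeof = 216, alignof = 8
array of 16: 16 × 216 = 3456

3456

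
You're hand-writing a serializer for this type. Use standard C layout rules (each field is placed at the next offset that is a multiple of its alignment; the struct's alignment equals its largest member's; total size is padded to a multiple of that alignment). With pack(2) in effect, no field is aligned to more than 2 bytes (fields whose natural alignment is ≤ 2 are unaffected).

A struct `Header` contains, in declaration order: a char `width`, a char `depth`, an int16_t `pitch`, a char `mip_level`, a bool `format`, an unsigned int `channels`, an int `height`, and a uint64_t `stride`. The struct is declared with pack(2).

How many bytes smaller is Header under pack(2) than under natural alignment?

2

natural layout:
  @0: width [1B, align 1] → 1
  @1: depth [1B, align 1] → 2
  @2: pitch [2B, align 2] → 4
  @4: mip_level [1B, align 1] → 5
  @5: format [1B, align 1] → 6
  +2 pad (align 4)
  @8: channels [4B, align 4] → 12
  @12: height [4B, align 4] → 16
  @16: stride [8B, align 8] → 24
  size 24, align 8
packed(2) layout:
  @0: width [1B, align 1] → 1
  @1: depth [1B, align 1] → 2
  @2: pitch [2B, align 2] → 4
  @4: mip_level [1B, align 1] → 5
  @5: format [1B, align 1] → 6
  @6: channels [4B, align 2] → 10
  @10: height [4B, align 2] → 14
  @14: stride [8B, align 2] → 22
  size 22, align 2
24 − 22 = 2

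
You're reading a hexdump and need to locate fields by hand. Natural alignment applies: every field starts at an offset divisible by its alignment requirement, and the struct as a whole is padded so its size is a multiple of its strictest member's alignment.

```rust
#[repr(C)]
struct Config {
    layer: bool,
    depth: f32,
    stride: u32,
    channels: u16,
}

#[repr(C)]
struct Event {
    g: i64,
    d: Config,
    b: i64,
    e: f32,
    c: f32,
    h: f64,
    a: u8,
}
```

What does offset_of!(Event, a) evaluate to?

48

Config: 0..1  layer  (1B, 1-aligned); 1..4  -- padding (3B); 4..8  depth  (4B, 4-aligned); 8..12  stride  (4B, 4-aligned); 12..14  channels  (2B, 2-aligned); 14..16  -- tail padding (2B); sizeof = 16, alignof = 4
0..8  g  (8B, 8-aligned)
8..24  d  (16B, 4-aligned)
24..32  b  (8B, 8-aligned)
32..36  e  (4B, 4-aligned)
36..40  c  (4B, 4-aligned)
40..48  h  (8B, 8-aligned)
48..49  a  (1B, 1-aligned)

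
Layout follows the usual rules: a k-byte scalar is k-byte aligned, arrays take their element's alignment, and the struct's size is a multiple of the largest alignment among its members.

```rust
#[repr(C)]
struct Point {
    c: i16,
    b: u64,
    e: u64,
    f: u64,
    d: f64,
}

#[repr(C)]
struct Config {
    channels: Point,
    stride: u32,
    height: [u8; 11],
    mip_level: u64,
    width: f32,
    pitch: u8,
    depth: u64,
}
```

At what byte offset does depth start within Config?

72

Point: @0: c [2B, align 2] → 2; +6 pad (align 8); @8: b [8B, align 8] → 16; @16: e [8B, align 8] → 24; @24: f [8B, align 8] → 32; @32: d [8B, align 8] → 40; size 40, align 8
@0: channels [40B, align 8] → 40
@40: stride [4B, align 4] → 44
@44: height [11B, align 1] → 55
+1 pad (align 8)
@56: mip_level [8B, align 8] → 64
@64: width [4B, align 4] → 68
@68: pitch [1B, align 1] → 69
+3 pad (align 8)
@72: depth [8B, align 8] → 80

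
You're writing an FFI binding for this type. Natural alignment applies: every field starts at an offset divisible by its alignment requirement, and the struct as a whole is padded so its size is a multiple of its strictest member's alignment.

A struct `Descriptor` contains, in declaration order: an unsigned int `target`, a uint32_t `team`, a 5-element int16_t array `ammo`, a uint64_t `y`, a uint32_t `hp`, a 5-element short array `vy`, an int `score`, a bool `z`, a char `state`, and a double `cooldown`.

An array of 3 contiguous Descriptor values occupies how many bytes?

192

0..4  target  (4B, 4-aligned)
4..8  team  (4B, 4-aligned)
8..18  ammo  (10B, 2-aligned)
18..24  -- padding (6B)
24..32  y  (8B, 8-aligned)
32..36  hp  (4B, 4-aligned)
36..46  vy  (10B, 2-aligned)
46..48  -- padding (2B)
48..52  score  (4B, 4-aligned)
52..53  z  (1B, 1-aligned)
53..54  state  (1B, 1-aligned)
54..56  -- padding (2B)
56..64  cooldown  (8B, 8-aligned)
sizeof = 64, alignof = 8
array of 3: 3 × 64 = 192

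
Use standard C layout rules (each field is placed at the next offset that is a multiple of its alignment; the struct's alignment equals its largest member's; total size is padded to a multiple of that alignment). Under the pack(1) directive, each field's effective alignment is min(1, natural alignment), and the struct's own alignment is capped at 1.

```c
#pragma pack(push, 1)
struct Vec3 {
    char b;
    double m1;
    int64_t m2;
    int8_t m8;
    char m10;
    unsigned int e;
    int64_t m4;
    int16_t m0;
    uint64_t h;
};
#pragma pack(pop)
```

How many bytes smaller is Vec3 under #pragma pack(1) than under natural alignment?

15

natural layout:
  0..1  b  (1B, 1-aligned)
  1..8  -- padding (7B)
  8..16  m1  (8B, 8-aligned)
  16..24  m2  (8B, 8-aligned)
  24..25  m8  (1B, 1-aligned)
  25..26  m10  (1B, 1-aligned)
  26..28  -- padding (2B)
  28..32  e  (4B, 4-aligned)
  32..40  m4  (8B, 8-aligned)
  40..42  m0  (2B, 2-aligned)
  42..48  -- padding (6B)
  48..56  h  (8B, 8-aligned)
  sizeof = 56, alignof = 8
packed(1) layout:
  0..1  b  (1B, 1-aligned)
  1..9  m1  (8B, 1-aligned)
  9..17  m2  (8B, 1-aligned)
  17..18  m8  (1B, 1-aligned)
  18..19  m10  (1B, 1-aligned)
  19..23  e  (4B, 1-aligned)
  23..31  m4  (8B, 1-aligned)
  31..33  m0  (2B, 1-aligned)
  33..41  h  (8B, 1-aligned)
  sizeof = 41, alignof = 1
56 − 41 = 15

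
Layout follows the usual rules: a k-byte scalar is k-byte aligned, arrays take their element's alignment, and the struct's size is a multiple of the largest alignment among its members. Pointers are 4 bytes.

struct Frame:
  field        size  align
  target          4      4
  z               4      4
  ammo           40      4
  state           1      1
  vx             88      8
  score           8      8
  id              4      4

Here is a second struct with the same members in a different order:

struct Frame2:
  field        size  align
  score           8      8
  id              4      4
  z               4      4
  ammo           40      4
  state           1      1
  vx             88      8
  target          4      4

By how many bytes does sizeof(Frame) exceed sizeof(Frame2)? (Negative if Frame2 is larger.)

0..4  target  (4B, 4-aligned)
4..8  z  (4B, 4-aligned)
8..48  ammo  (40B, 4-aligned)
48..49  state  (1B, 1-aligned)
49..56  -- padding (7B)
56..144  vx  (88B, 8-aligned)
144..152  score  (8B, 8-aligned)
152..156  id  (4B, 4-aligned)
156..160  -- tail padding (4B)
sizeof = 160, alignof = 8
— Frame2 —
0..8  score  (8B, 8-aligned)
8..12  id  (4B, 4-aligned)
12..16  z  (4B, 4-aligned)
16..56  ammo  (40B, 4-aligned)
56..57  state  (1B, 1-aligned)
57..64  -- padding (7B)
64..152  vx  (88B, 8-aligned)
152..156  target  (4B, 4-aligned)
156..160  -- tail padding (4B)
sizeof = 160, alignof = 8
160 − 160 = 0

0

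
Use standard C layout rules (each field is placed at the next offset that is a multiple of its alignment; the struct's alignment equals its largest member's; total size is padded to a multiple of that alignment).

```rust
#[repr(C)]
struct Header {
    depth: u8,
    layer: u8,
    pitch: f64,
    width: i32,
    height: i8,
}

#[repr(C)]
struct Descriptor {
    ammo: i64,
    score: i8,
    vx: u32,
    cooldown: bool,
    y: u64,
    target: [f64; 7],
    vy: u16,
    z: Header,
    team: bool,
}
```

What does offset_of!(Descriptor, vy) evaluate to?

Header: depth at 0 (size 1, align 1) → ends 1; layer at 1 (size 1, align 1) → ends 2; pad 6 to align 8 for pitch; pitch at 8 (size 8, align 8) → ends 16; width at 16 (size 4, align 4) → ends 20; height at 20 (size 1, align 1) → ends 21; tail pad 3 to reach multiple of 8; total 24 bytes, alignment 8
ammo at 0 (size 8, align 8) → ends 8
score at 8 (size 1, align 1) → ends 9
pad 3 to align 4 for vx
vx at 12 (size 4, align 4) → ends 16
cooldown at 16 (size 1, align 1) → ends 17
pad 7 to align 8 for y
y at 24 (size 8, align 8) → ends 32
target at 32 (size 56, align 8) → ends 88
vy at 88 (size 2, align 2) → ends 90

88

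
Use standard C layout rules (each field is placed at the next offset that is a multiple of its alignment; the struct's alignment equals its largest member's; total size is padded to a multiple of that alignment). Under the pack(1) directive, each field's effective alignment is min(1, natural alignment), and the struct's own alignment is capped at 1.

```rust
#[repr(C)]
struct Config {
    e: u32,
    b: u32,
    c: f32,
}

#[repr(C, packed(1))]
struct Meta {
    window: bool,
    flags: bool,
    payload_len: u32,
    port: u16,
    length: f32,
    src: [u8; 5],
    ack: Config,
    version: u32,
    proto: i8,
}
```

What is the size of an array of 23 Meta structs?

782

Config: e at 0 (size 4, align 4) → ends 4; b at 4 (size 4, align 4) → ends 8; c at 8 (size 4, align 4) → ends 12; total 12 bytes, alignment 4
window at 0 (size 1, align 1) → ends 1
flags at 1 (size 1, align 1) → ends 2
payload_len at 2 (size 4, align 1) → ends 6
port at 6 (size 2, align 1) → ends 8
length at 8 (size 4, align 1) → ends 12
src at 12 (size 5, align 1) → ends 17
ack at 17 (size 12, align 1) → ends 29
version at 29 (size 4, align 1) → ends 33
proto at 33 (size 1, align 1) → ends 34
total 34 bytes, alignment 1
array of 23: 23 × 34 = 782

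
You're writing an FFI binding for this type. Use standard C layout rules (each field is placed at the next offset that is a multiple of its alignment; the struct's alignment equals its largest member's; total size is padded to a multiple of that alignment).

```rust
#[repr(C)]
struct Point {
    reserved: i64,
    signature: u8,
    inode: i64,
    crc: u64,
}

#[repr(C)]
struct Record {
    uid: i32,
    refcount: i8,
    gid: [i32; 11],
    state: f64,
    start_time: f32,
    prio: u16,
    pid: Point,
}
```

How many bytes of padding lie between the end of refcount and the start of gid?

Point: reserved at 0 (size 8, align 8) → ends 8; signature at 8 (size 1, align 1) → ends 9; pad 7 to align 8 for inode; inode at 16 (size 8, align 8) → ends 24; crc at 24 (size 8, align 8) → ends 32; total 32 bytes, alignment 8
uid at 0 (size 4, align 4) → ends 4
refcount at 4 (size 1, align 1) → ends 5
pad 3 to align 4 for gid
gid at 8 (size 44, align 4) → ends 52

3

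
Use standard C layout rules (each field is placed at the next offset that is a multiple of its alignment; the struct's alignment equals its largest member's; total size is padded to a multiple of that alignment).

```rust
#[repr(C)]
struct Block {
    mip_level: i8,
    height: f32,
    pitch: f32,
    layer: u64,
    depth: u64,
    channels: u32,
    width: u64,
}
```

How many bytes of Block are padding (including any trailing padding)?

11

0..1  mip_level  (1B, 1-aligned)
1..4  -- padding (3B)
4..8  height  (4B, 4-aligned)
8..12  pitch  (4B, 4-aligned)
12..16  -- padding (4B)
16..24  layer  (8B, 8-aligned)
24..32  depth  (8B, 8-aligned)
32..36  channels  (4B, 4-aligned)
36..40  -- padding (4B)
40..48  width  (8B, 8-aligned)
sizeof = 48, alignof = 8
data bytes 37, size 48 → padding 11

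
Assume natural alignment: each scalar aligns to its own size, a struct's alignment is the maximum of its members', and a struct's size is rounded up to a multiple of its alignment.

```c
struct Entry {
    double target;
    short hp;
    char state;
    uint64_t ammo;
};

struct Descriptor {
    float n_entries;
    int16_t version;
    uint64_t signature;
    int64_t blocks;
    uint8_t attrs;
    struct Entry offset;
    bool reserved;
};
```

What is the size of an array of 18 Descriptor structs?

1152

Entry: 0..8  target  (8B, 8-aligned); 8..10  hp  (2B, 2-aligned); 10..11  state  (1B, 1-aligned); 11..16  -- padding (5B); 16..24  ammo  (8B, 8-aligned); sizeof = 24, alignof = 8
0..4  n_entries  (4B, 4-aligned)
4..6  version  (2B, 2-aligned)
6..8  -- padding (2B)
8..16  signature  (8B, 8-aligned)
16..24  blocks  (8B, 8-aligned)
24..25  attrs  (1B, 1-aligned)
25..32  -- padding (7B)
32..56  offset  (24B, 8-aligned)
56..57  reserved  (1B, 1-aligned)
57..64  -- tail padding (7B)
sizeof = 64, alignof = 8
array of 18: 18 × 64 = 1152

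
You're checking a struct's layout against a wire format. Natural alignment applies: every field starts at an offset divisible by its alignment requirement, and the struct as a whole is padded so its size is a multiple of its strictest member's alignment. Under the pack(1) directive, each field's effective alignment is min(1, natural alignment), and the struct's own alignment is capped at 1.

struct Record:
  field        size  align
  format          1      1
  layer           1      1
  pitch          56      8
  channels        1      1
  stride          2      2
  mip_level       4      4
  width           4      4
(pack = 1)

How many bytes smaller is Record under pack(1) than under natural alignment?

natural layout:
  @0: format [1B, align 1] → 1
  @1: layer [1B, align 1] → 2
  +6 pad (align 8)
  @8: pitch [56B, align 8] → 64
  @64: channels [1B, align 1] → 65
  +1 pad (align 2)
  @66: stride [2B, align 2] → 68
  @68: mip_level [4B, align 4] → 72
  @72: width [4B, align 4] → 76
  +4 tail pad (align 8)
  size 80, align 8
packed(1) layout:
  @0: format [1B, align 1] → 1
  @1: layer [1B, align 1] → 2
  @2: pitch [56B, align 1] → 58
  @58: channels [1B, align 1] → 59
  @59: stride [2B, align 1] → 61
  @61: mip_level [4B, align 1] → 65
  @65: width [4B, align 1] → 69
  size 69, align 1
80 − 69 = 11

11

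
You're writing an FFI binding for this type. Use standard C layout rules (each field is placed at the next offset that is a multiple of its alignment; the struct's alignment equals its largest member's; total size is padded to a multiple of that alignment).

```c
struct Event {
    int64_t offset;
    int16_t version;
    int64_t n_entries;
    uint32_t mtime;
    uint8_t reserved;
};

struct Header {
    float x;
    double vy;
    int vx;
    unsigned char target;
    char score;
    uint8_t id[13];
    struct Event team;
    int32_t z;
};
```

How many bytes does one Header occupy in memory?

80

Event: offset at 0 (size 8, align 8) → ends 8; version at 8 (size 2, align 2) → ends 10; pad 6 to align 8 for n_entries; n_entries at 16 (size 8, align 8) → ends 24; mtime at 24 (size 4, align 4) → ends 28; reserved at 28 (size 1, align 1) → ends 29; tail pad 3 to reach multiple of 8; total 32 bytes, alignment 8
x at 0 (size 4, align 4) → ends 4
pad 4 to align 8 for vy
vy at 8 (size 8, align 8) → ends 16
vx at 16 (size 4, align 4) → ends 20
target at 20 (size 1, align 1) → ends 21
score at 21 (size 1, align 1) → ends 22
id at 22 (size 13, align 1) → ends 35
pad 5 to align 8 for team
team at 40 (size 32, align 8) → ends 72
z at 72 (size 4, align 4) → ends 76
tail pad 4 to reach multiple of 8
total 80 bytes, alignment 8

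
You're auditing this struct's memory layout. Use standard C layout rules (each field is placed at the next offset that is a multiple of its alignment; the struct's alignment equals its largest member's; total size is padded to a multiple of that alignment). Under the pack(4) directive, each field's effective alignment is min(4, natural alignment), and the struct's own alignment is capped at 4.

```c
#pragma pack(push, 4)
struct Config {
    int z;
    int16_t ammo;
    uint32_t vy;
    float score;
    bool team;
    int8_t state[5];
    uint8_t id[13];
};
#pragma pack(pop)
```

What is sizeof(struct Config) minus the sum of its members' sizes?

3

0..4  z  (4B, 4-aligned)
4..6  ammo  (2B, 2-aligned)
6..8  -- padding (2B)
8..12  vy  (4B, 4-aligned)
12..16  score  (4B, 4-aligned)
16..17  team  (1B, 1-aligned)
17..22  state  (5B, 1-aligned)
22..35  id  (13B, 1-aligned)
35..36  -- tail padding (1B)
sizeof = 36, alignof = 4
data bytes 33, size 36 → padding 3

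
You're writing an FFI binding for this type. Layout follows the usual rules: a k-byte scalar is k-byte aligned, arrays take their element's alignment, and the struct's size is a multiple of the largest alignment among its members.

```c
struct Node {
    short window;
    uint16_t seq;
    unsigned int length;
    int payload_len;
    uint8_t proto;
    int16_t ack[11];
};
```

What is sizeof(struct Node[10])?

@0: window [2B, align 2] → 2
@2: seq [2B, align 2] → 4
@4: length [4B, align 4] → 8
@8: payload_len [4B, align 4] → 12
@12: proto [1B, align 1] → 13
+1 pad (align 2)
@14: ack [22B, align 2] → 36
size 36, align 4
array of 10: 10 × 36 = 360

360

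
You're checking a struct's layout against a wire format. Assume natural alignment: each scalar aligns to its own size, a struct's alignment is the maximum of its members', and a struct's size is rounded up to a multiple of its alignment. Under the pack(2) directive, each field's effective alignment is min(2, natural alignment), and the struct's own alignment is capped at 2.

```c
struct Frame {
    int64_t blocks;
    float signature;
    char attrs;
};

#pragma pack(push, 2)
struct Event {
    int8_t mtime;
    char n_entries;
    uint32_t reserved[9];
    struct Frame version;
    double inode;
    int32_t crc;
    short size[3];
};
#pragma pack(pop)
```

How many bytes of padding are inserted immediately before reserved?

Frame: @0: blocks [8B, align 8] → 8; @8: signature [4B, align 4] → 12; @12: attrs [1B, align 1] → 13; +3 tail pad (align 8); size 16, align 8
@0: mtime [1B, align 1] → 1
@1: n_entries [1B, align 1] → 2
@2: reserved [36B, align 2] → 38

0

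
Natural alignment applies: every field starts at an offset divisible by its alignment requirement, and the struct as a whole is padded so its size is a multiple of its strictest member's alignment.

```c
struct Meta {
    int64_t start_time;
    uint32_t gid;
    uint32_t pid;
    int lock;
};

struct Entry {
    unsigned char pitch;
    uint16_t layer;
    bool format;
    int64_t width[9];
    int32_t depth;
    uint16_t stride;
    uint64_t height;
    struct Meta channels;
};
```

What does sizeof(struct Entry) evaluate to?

Meta: 0..8  start_time  (8B, 8-aligned); 8..12  gid  (4B, 4-aligned); 12..16  pid  (4B, 4-aligned); 16..20  lock  (4B, 4-aligned); 20..24  -- tail padding (4B); sizeof = 24, alignof = 8
0..1  pitch  (1B, 1-aligned)
1..2  -- padding (1B)
2..4  layer  (2B, 2-aligned)
4..5  format  (1B, 1-aligned)
5..8  -- padding (3B)
8..80  width  (72B, 8-aligned)
80..84  depth  (4B, 4-aligned)
84..86  stride  (2B, 2-aligned)
86..88  -- padding (2B)
88..96  height  (8B, 8-aligned)
96..120  channels  (24B, 8-aligned)
sizeof = 120, alignof = 8

120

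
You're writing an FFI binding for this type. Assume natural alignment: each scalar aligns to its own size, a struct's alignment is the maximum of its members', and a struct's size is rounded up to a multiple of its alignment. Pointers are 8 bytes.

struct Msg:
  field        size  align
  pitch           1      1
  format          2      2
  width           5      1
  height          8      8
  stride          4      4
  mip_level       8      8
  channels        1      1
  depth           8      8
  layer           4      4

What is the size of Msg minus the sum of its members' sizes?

23

pitch at 0 (size 1, align 1) → ends 1
pad 1 to align 2 for format
format at 2 (size 2, align 2) → ends 4
width at 4 (size 5, align 1) → ends 9
pad 7 to align 8 for height
height at 16 (size 8, align 8) → ends 24
stride at 24 (size 4, align 4) → ends 28
pad 4 to align 8 for mip_level
mip_level at 32 (size 8, align 8) → ends 40
channels at 40 (size 1, align 1) → ends 41
pad 7 to align 8 for depth
depth at 48 (size 8, align 8) → ends 56
layer at 56 (size 4, align 4) → ends 60
tail pad 4 to reach multiple of 8
total 64 bytes, alignment 8
data bytes 41, size 64 → padding 23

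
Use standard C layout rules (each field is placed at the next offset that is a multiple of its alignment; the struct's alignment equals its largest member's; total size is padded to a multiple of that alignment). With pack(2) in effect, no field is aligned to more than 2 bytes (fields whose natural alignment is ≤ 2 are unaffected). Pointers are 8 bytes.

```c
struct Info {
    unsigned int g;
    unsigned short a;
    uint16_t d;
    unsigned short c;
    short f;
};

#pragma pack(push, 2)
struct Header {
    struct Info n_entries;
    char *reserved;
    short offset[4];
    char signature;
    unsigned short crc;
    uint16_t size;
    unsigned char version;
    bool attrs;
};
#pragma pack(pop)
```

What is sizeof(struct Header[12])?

Info: 0..4  g  (4B, 4-aligned); 4..6  a  (2B, 2-aligned); 6..8  d  (2B, 2-aligned); 8..10  c  (2B, 2-aligned); 10..12  f  (2B, 2-aligned); sizeof = 12, alignof = 4
0..12  n_entries  (12B, 2-aligned)
12..20  reserved  (8B, 2-aligned)
20..28  offset  (8B, 2-aligned)
28..29  signature  (1B, 1-aligned)
29..30  -- padding (1B)
30..32  crc  (2B, 2-aligned)
32..34  size  (2B, 2-aligned)
34..35  version  (1B, 1-aligned)
35..36  attrs  (1B, 1-aligned)
sizeof = 36, alignof = 2
array of 12: 12 × 36 = 432

432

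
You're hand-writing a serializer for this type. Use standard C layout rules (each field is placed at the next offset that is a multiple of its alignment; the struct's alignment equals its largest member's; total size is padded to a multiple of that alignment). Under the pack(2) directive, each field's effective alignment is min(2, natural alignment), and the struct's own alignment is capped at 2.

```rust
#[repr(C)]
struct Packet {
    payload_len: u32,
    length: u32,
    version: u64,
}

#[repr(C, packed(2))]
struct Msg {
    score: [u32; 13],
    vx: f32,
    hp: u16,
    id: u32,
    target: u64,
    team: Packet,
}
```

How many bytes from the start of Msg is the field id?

Packet: @0: payload_len [4B, align 4] → 4; @4: length [4B, align 4] → 8; @8: version [8B, align 8] → 16; size 16, align 8
@0: score [52B, align 2] → 52
@52: vx [4B, align 2] → 56
@56: hp [2B, align 2] → 58
@58: id [4B, align 2] → 62

58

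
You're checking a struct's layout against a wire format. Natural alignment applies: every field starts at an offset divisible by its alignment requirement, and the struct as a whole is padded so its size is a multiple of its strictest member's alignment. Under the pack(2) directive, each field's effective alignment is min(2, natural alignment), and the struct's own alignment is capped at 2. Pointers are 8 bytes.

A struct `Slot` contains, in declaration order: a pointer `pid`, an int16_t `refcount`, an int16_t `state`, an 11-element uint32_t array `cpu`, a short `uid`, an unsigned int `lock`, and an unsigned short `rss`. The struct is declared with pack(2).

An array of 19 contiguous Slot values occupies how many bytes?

0..8  pid  (8B, 2-aligned)
8..10  refcount  (2B, 2-aligned)
10..12  state  (2B, 2-aligned)
12..56  cpu  (44B, 2-aligned)
56..58  uid  (2B, 2-aligned)
58..62  lock  (4B, 2-aligned)
62..64  rss  (2B, 2-aligned)
sizeof = 64, alignof = 2
array of 19: 19 × 64 = 1216

1216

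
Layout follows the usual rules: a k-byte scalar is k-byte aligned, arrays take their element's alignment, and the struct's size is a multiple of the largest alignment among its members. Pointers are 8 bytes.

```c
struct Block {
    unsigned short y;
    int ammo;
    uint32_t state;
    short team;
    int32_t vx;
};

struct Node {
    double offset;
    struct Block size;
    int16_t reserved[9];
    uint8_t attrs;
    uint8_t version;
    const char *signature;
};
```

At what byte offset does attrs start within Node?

Block: @0: y [2B, align 2] → 2; +2 pad (align 4); @4: ammo [4B, align 4] → 8; @8: state [4B, align 4] → 12; @12: team [2B, align 2] → 14; +2 pad (align 4); @16: vx [4B, align 4] → 20; size 20, align 4
@0: offset [8B, align 8] → 8
@8: size [20B, align 4] → 28
@28: reserved [18B, align 2] → 46
@46: attrs [1B, align 1] → 47

46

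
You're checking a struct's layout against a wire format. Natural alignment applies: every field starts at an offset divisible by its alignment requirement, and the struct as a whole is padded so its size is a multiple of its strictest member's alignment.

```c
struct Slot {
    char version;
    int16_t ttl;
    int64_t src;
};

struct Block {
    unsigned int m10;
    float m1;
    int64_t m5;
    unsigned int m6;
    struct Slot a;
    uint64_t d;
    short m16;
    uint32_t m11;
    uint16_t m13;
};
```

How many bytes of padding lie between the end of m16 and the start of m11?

2

Slot: @0: version [1B, align 1] → 1; +1 pad (align 2); @2: ttl [2B, align 2] → 4; +4 pad (align 8); @8: src [8B, align 8] → 16; size 16, align 8
@0: m10 [4B, align 4] → 4
@4: m1 [4B, align 4] → 8
@8: m5 [8B, align 8] → 16
@16: m6 [4B, align 4] → 20
+4 pad (align 8)
@24: a [16B, align 8] → 40
@40: d [8B, align 8] → 48
@48: m16 [2B, align 2] → 50
+2 pad (align 4)
@52: m11 [4B, align 4] → 56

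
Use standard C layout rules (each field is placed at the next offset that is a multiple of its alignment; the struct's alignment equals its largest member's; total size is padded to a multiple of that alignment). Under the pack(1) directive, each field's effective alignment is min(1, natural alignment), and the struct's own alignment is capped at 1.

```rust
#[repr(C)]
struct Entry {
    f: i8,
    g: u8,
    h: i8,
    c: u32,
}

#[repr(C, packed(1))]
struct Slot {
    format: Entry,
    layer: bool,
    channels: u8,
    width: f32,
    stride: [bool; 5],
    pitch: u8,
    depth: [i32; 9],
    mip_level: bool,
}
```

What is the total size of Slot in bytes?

Entry: @0: f [1B, align 1] → 1; @1: g [1B, align 1] → 2; @2: h [1B, align 1] → 3; +1 pad (align 4); @4: c [4B, align 4] → 8; size 8, align 4
@0: format [8B, align 1] → 8
@8: layer [1B, align 1] → 9
@9: channels [1B, align 1] → 10
@10: width [4B, align 1] → 14
@14: stride [5B, align 1] → 19
@19: pitch [1B, align 1] → 20
@20: depth [36B, align 1] → 56
@56: mip_level [1B, align 1] → 57
size 57, align 1

57 bytes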